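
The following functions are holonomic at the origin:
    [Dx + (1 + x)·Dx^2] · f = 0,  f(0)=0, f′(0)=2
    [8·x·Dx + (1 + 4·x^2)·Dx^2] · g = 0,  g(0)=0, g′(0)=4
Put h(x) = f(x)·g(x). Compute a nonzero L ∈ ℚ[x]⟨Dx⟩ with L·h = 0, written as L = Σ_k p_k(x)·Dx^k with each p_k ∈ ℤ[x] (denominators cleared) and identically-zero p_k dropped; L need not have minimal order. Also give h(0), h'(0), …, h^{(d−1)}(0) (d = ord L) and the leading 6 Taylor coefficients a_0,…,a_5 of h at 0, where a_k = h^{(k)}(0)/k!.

f: a_k = 0, 2, -1, 2/3, -1/2, 2/5, …
g: a_k = 0, 4, 0, -16/3, 0, 64/5, …
Sym-product of L_f,L_g gives L₀ (≤ ord 4).
L = (288 + 560·x + 3584·x^2 + 8640·x^3 + 7680·x^4 + 3328·x^5 + 1024·x^7)·Dx + (258 + 1840·x + 6992·x^2 + 19264·x^3 + 29440·x^4 + 23808·x^5 + 8960·x^6 + 3072·x^7 + 3584·x^8)·Dx^2 + (36 + 628·x + 2496·x^2 + 6192·x^3 + 12288·x^4 + 15936·x^5 + 12288·x^6 + 5376·x^7 + 3072·x^8 + 2048·x^9)·Dx^3 + (17 + 66·x + 241·x^2 + 608·x^3 + 1152·x^4 + 1728·x^5 + 2016·x^6 + 1536·x^7 + 768·x^8 + 512·x^9 + 256·x^10)·Dx^4  (order 4).
h: a_k = 0, 0, 8, -4, -8, 10/3, …
ICs: h(0) = 0, h′(0) = 0, h′′(0) = 16, h′′′(0) = -24.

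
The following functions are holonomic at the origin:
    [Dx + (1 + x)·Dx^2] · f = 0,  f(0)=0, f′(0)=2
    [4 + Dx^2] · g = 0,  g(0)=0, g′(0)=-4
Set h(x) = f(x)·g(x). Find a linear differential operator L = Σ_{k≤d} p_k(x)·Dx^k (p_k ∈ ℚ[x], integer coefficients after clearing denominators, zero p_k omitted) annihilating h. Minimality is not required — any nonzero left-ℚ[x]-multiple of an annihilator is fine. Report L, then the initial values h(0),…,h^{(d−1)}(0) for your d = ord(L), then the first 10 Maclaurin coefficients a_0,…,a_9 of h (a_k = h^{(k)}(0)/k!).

L = (168 + 864·x + 1456·x^2 + 1024·x^3 + 256·x^4) + (112 + 368·x + 384·x^2 + 128·x^3)·Dx + (102 + 464·x + 744·x^2 + 512·x^3 + 128·x^4)·Dx^2 + (28 + 92·x + 96·x^2 + 32·x^3)·Dx^3 + (15 + 62·x + 95·x^2 + 64·x^3 + 16·x^4)·Dx^4  (order 4).
h: a_k = 0, 0, -8, 4, 8/3, -2/3, -8/9, 8/15, -104/315, 103/315, …
ICs: h(0) = 0, h′(0) = 0, h′′(0) = -16, h′′′(0) = 24.

f: a_k = 0, 2, -1, 2/3, -1/2, 2/5, -1/3, 2/7, -1/4, 2/9, …
g: a_k = 0, -4, 0, 8/3, 0, -8/15, 0, 16/315, 0, -8/2835, …
Product ⇒ symmetric product L₀, ord ≤ 4.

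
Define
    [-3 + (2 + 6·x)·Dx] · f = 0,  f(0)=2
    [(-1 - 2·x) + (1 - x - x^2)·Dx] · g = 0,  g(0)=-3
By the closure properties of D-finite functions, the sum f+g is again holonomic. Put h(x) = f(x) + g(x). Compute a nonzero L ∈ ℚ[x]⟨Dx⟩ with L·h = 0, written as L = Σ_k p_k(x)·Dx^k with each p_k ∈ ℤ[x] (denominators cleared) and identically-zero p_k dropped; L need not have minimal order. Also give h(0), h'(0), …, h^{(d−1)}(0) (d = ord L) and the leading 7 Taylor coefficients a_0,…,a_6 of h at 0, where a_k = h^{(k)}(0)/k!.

L = (33 + 117·x + 117·x^2 + 90·x^3) + (-25 - 102·x - 303·x^2 - 378·x^3 - 225·x^4)·Dx + (-2 + 22·x + 90·x^2 - 38·x^3 - 198·x^4 - 90·x^5)·Dx^2  (order 2).
h: a_k = -1, 0, -33/4, -45/8, -1365/64, -1371/128, -35277/512, …
ICs: h(0) = -1, h′(0) = 0.

f: a_k = 2, 3, -9/4, 27/8, -405/64, 1701/128, -15309/512, …
g: a_k = -3, -3, -6, -9, -15, -24, -39, …
L₀ := lclm(L_f,L_g); ord L₀ ≤ 1+1.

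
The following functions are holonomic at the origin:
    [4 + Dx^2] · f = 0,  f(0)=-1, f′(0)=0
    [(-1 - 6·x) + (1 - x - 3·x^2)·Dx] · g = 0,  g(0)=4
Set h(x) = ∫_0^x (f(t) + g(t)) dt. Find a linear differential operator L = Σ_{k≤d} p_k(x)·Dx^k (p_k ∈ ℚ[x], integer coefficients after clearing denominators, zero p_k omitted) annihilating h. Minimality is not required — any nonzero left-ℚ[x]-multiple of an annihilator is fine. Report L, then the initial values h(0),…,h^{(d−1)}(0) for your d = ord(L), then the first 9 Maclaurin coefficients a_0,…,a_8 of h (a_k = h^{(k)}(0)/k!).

f: a_k = -1, 0, 2, 0, -2/3, 0, 4/45, 0, -2/315, …
g: a_k = 4, 4, 16, 28, 76, 160, 388, 868, 2032, …
f+g: L₀ = lclm(L_f,L_g), ord ≤ 2+1.
∫: right-multiply L₀ by Dx.
L = (-92 - 608·x - 512·x^2 - 1104·x^3 - 360·x^4 - 432·x^5)·Dx + (24 - 4·x - 24·x^2 - 80·x^3 - 180·x^4 - 216·x^5 - 216·x^6)·Dx^2 + (-23 - 152·x - 128·x^2 - 276·x^3 - 90·x^4 - 108·x^5)·Dx^3 + (6 - x - 6·x^2 - 20·x^3 - 45·x^4 - 54·x^5 - 54·x^6)·Dx^4  (order 4).
h: a_k = 0, 3, 2, 6, 7, 226/15, 80/3, 17464/315, 217/2, …
ICs: h(0) = 0, h′(0) = 3, h′′(0) = 4, h′′′(0) = 36.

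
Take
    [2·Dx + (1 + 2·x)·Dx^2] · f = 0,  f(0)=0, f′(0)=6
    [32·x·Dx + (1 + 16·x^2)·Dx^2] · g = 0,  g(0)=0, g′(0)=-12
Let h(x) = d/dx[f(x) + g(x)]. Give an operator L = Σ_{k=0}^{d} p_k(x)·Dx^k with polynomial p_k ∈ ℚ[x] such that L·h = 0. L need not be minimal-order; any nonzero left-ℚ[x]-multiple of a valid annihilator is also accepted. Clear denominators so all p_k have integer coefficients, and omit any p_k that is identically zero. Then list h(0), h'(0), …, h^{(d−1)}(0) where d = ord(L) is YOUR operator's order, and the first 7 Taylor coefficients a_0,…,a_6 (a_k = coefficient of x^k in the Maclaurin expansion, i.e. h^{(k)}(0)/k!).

L = (-32 - 192·x + 1536·x^2 + 1024·x^3) + (-20 - 64·x + 576·x^2 + 3072·x^3 + 2048·x^4)·Dx + (-1 + 14·x + 32·x^2 + 256·x^3 + 768·x^4 + 512·x^5)·Dx^2  (order 2).
h: a_k = -6, -12, 216, -48, -2976, -192, 49536, …
ICs: h(0) = -6, h′(0) = -12.

f: a_k = 0, 6, -6, 8, -12, 96/5, -32, …
g: a_k = 0, -12, 0, 64, 0, -3072/5, 0, …
f+g: L₀ = lclm(L_f,L_g), ord ≤ 2+2.
h=h₀': d/dx-closure on L₀ ⇒ L.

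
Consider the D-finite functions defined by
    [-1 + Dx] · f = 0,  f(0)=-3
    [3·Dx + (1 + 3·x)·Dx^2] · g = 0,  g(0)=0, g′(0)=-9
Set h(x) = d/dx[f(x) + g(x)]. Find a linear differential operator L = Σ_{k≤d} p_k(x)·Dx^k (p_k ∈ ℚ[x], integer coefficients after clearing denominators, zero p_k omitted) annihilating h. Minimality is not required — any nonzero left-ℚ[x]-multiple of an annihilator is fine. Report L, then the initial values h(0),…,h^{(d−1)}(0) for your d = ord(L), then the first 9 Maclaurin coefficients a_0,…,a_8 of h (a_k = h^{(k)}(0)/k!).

L = (-21 - 9·x) + (17 - 6·x - 9·x^2)·Dx + (4 + 15·x + 9·x^2)·Dx^2  (order 2).
h: a_k = -12, 24, -165/2, 485/2, -5833/8, 87479/40, -1574641/240, 33067439/1680, -793618561/13440, …
ICs: h(0) = -12, h′(0) = 24.

f: a_k = -3, -3, -3/2, -1/2, -1/8, -1/40, -1/240, -1/1680, -1/13440, …
g: a_k = 0, -9, 27/2, -27, 243/4, -729/5, 729/2, -6561/7, 19683/8, …
Sum ⇒ L₀ = lclm(L_f,L_g) in ℚ(x)⟨Dx⟩.
h=h₀': d/dx-closure on L₀ ⇒ L.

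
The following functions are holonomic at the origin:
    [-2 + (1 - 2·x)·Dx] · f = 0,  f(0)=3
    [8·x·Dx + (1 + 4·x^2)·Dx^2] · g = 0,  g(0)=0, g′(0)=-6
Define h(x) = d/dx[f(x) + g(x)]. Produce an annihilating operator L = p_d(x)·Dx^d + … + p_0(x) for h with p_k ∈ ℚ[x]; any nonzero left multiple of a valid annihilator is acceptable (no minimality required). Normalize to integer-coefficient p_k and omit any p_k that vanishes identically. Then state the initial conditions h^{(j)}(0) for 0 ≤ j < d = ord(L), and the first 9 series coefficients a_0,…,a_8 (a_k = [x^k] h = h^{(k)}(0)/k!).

L = (-8 + 64·x + 96·x^2) + (8 - 8·x + 32·x^2 + 96·x^3)·Dx + (-1 + 16·x^4)·Dx^2  (order 2).
h: a_k = 0, 24, 96, 192, 384, 1152, 3072, 6144, 12288, …
ICs: h(0) = 0, h′(0) = 24.

f: a_k = 3, 6, 12, 24, 48, 96, 192, 384, 768, …
g: a_k = 0, -6, 0, 8, 0, -96/5, 0, 384/7, 0, …
Weyl lclm of L_f,L_g ⇒ L₀ (ord ≤ 3).
h=h₀': d/dx-closure on L₀ ⇒ L.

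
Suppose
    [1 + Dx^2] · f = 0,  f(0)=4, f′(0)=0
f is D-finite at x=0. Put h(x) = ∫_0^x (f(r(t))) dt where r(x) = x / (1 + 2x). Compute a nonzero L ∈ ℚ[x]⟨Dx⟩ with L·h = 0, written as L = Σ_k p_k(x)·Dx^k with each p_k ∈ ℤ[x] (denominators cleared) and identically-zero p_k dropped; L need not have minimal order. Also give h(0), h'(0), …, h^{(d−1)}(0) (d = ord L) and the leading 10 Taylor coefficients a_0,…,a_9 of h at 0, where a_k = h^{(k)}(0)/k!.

L = Dx + (4 + 24·x + 48·x^2 + 32·x^3)·Dx^2 + (1 + 8·x + 24·x^2 + 32·x^3 + 16·x^4)·Dx^3  (order 3).
h: a_k = 0, 4, 0, -2/3, 2, -143/30, 94/9, -3943/180, 1787/40, -8095583/90720, …
ICs: h(0) = 0, h′(0) = 4, h′′(0) = 0.

f: a_k = 4, 0, -2, 0, 1/6, 0, -1/180, 0, 1/10080, 0, …
Substitute x→r, Dx→(1/r')Dx; clear ⇒ L₀.
∫: right-multiply L₀ by Dx.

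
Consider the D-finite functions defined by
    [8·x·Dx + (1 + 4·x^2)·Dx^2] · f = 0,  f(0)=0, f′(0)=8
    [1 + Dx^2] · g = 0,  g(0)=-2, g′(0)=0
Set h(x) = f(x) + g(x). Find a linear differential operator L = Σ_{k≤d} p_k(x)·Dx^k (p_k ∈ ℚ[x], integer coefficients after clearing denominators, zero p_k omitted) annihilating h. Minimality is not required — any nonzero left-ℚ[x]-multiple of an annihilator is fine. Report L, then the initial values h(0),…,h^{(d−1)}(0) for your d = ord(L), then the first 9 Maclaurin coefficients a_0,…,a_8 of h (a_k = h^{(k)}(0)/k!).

L = (-376·x + 1600·x^3 + 128·x^5)·Dx + (-7 + 76·x^2 + 432·x^4 + 64·x^6)·Dx^2 + (-376·x + 1600·x^3 + 128·x^5)·Dx^3 + (-7 + 76·x^2 + 432·x^4 + 64·x^6)·Dx^4  (order 4).
h: a_k = -2, 8, 1, -32/3, -1/12, 128/5, 1/360, -512/7, -1/20160, …
ICs: h(0) = -2, h′(0) = 8, h′′(0) = 2, h′′′(0) = -64.

f: a_k = 0, 8, 0, -32/3, 0, 128/5, 0, -512/7, 0, …
g: a_k = -2, 0, 1, 0, -1/12, 0, 1/360, 0, -1/20160, …
Weyl lclm of L_f,L_g ⇒ L₀ (ord ≤ 4).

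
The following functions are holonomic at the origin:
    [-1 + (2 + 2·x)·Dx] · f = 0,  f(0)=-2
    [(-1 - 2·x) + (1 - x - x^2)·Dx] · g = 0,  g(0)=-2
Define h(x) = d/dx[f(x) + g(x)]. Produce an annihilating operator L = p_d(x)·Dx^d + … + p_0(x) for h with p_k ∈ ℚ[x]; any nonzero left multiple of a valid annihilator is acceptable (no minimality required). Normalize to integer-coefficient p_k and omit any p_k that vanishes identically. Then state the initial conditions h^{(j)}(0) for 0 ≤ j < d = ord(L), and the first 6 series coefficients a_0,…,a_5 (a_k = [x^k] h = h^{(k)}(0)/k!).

f: a_k = -2, -1, 1/4, -1/8, 5/64, -7/128, …
g: a_k = -2, -2, -4, -6, -10, -16, …
Weyl lclm of L_f,L_g ⇒ L₀ (ord ≤ 2).
h=h₀': d/dx-closure on L₀ ⇒ L.
L = (-48 - 138·x - 156·x^2 - 84·x^3 - 30·x^4) + (-69 - 336·x - 615·x^2 - 576·x^3 - 321·x^4 - 90·x^5)·Dx + (18 + 42·x + 6·x^2 - 82·x^3 - 126·x^4 - 82·x^5 - 20·x^6)·Dx^2  (order 2).
h: a_k = -3, -15/2, -147/8, -635/16, -10275/128, -39873/256, …
ICs: h(0) = -3, h′(0) = -15/2.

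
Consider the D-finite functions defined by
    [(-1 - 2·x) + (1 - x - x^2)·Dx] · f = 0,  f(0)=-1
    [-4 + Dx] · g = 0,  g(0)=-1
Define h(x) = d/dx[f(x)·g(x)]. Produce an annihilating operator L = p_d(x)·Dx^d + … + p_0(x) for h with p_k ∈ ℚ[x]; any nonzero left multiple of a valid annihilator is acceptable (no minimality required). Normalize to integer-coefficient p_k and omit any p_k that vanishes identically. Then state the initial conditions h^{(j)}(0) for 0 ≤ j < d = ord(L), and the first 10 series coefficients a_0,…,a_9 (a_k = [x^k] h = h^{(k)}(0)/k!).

L = (28 - 18·x - 34·x^2 + 16·x^3 + 16·x^4) + (-5 + 7·x + 7·x^2 - 6·x^3 - 4·x^4)·Dx  (order 1).
h: a_k = 5, 28, 89, 652/3, 1388/3, 2746/3, 78227/45, 1014352/315, 263891/45, 29892022/2835, …
ICs: h(0) = 5.

f: a_k = -1, -1, -2, -3, -5, -8, -13, -21, -34, -55, …
g: a_k = -1, -4, -8, -32/3, -32/3, -128/15, -256/45, -1024/315, -512/315, -2048/2835, …
h₀=f·g: eliminate ⇒ L₀, order ≤ 1·1.
Differentiate: ansatz ord ≤ ord L₀ ⇒ L.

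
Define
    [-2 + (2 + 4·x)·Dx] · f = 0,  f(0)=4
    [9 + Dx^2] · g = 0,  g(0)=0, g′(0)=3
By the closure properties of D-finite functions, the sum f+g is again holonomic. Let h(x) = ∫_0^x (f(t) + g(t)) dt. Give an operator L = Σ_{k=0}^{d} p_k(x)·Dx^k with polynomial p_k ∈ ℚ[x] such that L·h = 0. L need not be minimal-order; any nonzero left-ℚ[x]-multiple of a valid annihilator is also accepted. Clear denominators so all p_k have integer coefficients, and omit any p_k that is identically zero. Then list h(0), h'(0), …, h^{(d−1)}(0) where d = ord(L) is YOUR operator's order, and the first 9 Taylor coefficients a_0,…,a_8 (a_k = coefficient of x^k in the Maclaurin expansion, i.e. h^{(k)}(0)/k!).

f: a_k = 4, 4, -2, 2, -5/2, 7/2, -21/4, 33/4, -429/32, …
g: a_k = 0, 3, 0, -9/2, 0, 81/40, 0, -243/560, 0, …
f+g: L₀ = lclm(L_f,L_g), ord ≤ 1+2.
h=∫₀ˣh₀: take L = L₀·Dx.
L = (-27 - 81·x - 81·x^2)·Dx + (18 + 117·x + 243·x^2 + 162·x^3)·Dx^2 + (-3 - 9·x - 9·x^2)·Dx^3 + (2 + 13·x + 27·x^2 + 18·x^3)·Dx^4  (order 4).
h: a_k = 0, 4, 7/2, -2/3, -5/8, -1/2, 221/240, -3/4, 4377/4480, …
ICs: h(0) = 0, h′(0) = 4, h′′(0) = 7, h′′′(0) = -4.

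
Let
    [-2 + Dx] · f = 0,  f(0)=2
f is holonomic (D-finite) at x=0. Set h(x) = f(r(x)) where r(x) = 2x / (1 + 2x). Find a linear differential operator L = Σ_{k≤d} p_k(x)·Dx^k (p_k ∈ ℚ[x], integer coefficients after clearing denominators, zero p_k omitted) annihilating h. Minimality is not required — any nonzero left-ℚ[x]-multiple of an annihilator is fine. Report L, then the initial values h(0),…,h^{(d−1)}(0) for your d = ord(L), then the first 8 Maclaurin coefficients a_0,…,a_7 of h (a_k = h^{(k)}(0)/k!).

f: a_k = 2, 4, 4, 8/3, 4/3, 8/15, 8/45, 16/315, …
f∘r: x↦r, Dx↦Dx/r' in L_f ⇒ L₀.
L = -4 + (1 + 4·x + 4·x^2)·Dx  (order 1).
h: a_k = 2, 8, 0, -32/3, 64/3, -128/5, 512/45, 2560/63, …
ICs: h(0) = 2.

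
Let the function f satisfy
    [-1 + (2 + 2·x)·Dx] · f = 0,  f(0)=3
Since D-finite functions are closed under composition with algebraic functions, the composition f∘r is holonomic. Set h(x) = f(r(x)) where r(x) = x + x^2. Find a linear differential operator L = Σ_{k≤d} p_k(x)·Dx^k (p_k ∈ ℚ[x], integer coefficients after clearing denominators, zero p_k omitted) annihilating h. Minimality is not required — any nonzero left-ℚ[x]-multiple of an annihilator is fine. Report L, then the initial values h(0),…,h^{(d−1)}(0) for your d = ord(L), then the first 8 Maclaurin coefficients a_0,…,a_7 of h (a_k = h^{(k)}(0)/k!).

L = (-1 - 2·x) + (2 + 2·x + 2·x^2)·Dx  (order 1).
h: a_k = 3, 3/2, 9/8, -9/16, 9/128, 45/256, -171/1024, 63/2048, …
ICs: h(0) = 3.

f: a_k = 3, 3/2, -3/8, 3/16, -15/128, 21/256, -63/1024, 99/2048, …
L₀ from L_f via x↦r, Dx↦r'^{-1}Dx.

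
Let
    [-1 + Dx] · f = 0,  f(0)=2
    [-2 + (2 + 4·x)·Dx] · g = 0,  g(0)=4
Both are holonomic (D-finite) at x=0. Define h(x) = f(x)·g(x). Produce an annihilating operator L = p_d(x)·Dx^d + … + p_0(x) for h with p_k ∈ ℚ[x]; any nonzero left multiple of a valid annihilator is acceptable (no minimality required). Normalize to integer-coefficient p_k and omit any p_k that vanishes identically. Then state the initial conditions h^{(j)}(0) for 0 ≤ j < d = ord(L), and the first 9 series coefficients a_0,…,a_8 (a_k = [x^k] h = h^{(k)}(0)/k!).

L = (-2 - 2·x) + (1 + 2·x)·Dx  (order 1).
h: a_k = 8, 16, 8, 16/3, -4/3, 56/15, -244/45, 2776/315, -4591/315, …
ICs: h(0) = 8.

f: a_k = 2, 2, 1, 1/3, 1/12, 1/60, 1/360, 1/2520, 1/20160, …
g: a_k = 4, 4, -2, 2, -5/2, 7/2, -21/4, 33/4, -429/32, …
L₀ := L_f ⊗_s L_g (sym. prod.), ord ≤ 1.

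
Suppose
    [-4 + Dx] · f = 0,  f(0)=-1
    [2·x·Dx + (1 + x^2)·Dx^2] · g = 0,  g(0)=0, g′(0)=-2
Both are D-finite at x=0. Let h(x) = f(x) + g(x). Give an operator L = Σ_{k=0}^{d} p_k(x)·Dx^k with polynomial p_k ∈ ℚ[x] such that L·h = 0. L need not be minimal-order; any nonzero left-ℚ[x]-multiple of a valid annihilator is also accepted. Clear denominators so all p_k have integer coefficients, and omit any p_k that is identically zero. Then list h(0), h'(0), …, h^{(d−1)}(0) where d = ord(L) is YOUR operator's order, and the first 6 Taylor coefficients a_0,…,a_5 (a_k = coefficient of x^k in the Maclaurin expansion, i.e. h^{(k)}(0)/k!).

f: a_k = -1, -4, -8, -32/3, -32/3, -128/15, …
g: a_k = 0, -2, 0, 2/3, 0, -2/5, …
h₀=f+g: left-lcm gives L₀, ord ≤ 3.
L = (4 - 16·x - 12·x^2 - 16·x^3)·Dx + (-9 - 13·x^2 - 8·x^4)·Dx^2 + (2 + x + 4·x^2 + x^3 + 2·x^4)·Dx^3  (order 3).
h: a_k = -1, -6, -8, -10, -32/3, -134/15, …
ICs: h(0) = -1, h′(0) = -6, h′′(0) = -16.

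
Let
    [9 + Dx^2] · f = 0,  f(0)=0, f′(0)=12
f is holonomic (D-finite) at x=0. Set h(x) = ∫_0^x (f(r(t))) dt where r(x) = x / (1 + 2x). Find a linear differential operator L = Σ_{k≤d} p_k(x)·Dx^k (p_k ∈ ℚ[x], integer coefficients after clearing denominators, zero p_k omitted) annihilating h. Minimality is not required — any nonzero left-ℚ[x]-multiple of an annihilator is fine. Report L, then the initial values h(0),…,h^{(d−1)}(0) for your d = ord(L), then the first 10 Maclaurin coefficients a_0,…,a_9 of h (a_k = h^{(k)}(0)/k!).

f: a_k = 0, 12, 0, -18, 0, 81/10, 0, -243/140, 0, 243/1120, …
f∘r: x↦r, Dx↦Dx/r' in L_f ⇒ L₀.
h=∫h₀ ⇒ L = L₀·Dx.
L = 9·Dx + (4 + 24·x + 48·x^2 + 32·x^3)·Dx^2 + (1 + 8·x + 24·x^2 + 32·x^3 + 16·x^4)·Dx^3  (order 3).
h: a_k = 0, 0, 6, -8, 15/2, 12/5, -773/20, 975/7, -429483/1120, 27721/30, …
ICs: h(0) = 0, h′(0) = 0, h′′(0) = 12.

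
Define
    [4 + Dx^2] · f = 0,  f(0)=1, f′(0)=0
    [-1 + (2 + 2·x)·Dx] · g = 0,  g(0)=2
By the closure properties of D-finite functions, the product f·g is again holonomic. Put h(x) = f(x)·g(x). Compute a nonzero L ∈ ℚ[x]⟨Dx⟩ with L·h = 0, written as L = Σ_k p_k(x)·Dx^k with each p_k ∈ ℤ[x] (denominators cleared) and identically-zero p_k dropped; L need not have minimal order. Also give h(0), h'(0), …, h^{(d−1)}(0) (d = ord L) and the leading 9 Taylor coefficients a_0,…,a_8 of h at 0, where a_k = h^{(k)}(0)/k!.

f: a_k = 1, 0, -2, 0, 2/3, 0, -4/45, 0, 2/315, …
g: a_k = 2, 1, -1/4, 1/8, -5/64, 7/128, -21/512, 33/1024, -429/16384, …
f·g: L₀ = L_f ⊗_s L_g, ord ≤ 2·1.
L = (19 + 32·x + 16·x^2) + (-4 - 4·x)·Dx + (4 + 8·x + 4·x^2)·Dx^2  (order 2).
h: a_k = 2, 1, -17/4, -15/8, 337/192, 181/384, -5281/23040, -3811/46080, 199649/5160960, …
ICs: h(0) = 2, h′(0) = 1.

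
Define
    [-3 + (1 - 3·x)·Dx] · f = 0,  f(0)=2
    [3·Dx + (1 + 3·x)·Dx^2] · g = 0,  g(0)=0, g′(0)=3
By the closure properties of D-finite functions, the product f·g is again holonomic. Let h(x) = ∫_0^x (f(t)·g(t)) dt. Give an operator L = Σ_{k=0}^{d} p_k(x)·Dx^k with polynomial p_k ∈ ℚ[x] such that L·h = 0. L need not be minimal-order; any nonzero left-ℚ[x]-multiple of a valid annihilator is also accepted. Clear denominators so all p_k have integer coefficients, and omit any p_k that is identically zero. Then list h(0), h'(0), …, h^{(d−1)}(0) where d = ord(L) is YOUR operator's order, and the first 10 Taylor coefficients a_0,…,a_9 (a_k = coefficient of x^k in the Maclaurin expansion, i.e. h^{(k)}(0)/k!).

f: a_k = 2, 6, 18, 54, 162, 486, 1458, 4374, 13122, 39366, …
g: a_k = 0, 3, -9/2, 9, -81/4, 243/5, -243/2, 2187/7, -6561/8, 2187, …
Sym-product of L_f,L_g gives L₀ (≤ ord 2).
∫: right-multiply L₀ by Dx.
L = 9·Dx + (3 + 27·x)·Dx^2 + (-1 + 9·x^2)·Dx^3  (order 3).
h: a_k = 0, 0, 3, 3, 45/4, 189/10, 1269/20, 8991/70, 232551/560, 129519/140, …
ICs: h(0) = 0, h′(0) = 0, h′′(0) = 6.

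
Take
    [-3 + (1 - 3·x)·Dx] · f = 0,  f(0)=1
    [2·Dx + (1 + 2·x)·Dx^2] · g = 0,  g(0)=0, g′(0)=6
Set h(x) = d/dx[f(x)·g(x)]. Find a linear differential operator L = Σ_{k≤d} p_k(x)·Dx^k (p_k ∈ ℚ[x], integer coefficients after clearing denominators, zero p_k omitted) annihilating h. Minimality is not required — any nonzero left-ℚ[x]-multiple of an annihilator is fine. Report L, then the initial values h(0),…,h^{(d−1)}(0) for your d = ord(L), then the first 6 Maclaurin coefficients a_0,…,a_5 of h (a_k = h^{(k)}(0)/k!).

f: a_k = 1, 3, 9, 27, 81, 243, …
g: a_k = 0, 6, -6, 8, -12, 96/5, …
Sym-product of L_f,L_g gives L₀ (≤ ord 2).
Derive L from L₀ (diff closure).
L = 24 + (5 + 30·x)·Dx + (-1 + x + 6·x^2)·Dx^2  (order 2).
h: a_k = 6, 24, 132, 480, 1896, 33168/5, …
ICs: h(0) = 6, h′(0) = 24.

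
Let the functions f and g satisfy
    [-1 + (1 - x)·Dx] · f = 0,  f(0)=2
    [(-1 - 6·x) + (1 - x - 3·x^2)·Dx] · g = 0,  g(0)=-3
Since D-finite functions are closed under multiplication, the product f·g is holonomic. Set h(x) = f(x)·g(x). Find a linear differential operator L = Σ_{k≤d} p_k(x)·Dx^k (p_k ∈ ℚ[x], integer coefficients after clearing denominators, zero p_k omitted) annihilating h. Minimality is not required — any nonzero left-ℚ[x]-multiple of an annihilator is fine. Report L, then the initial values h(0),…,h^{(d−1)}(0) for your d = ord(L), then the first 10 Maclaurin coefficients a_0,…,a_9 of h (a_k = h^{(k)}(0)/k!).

f: a_k = 2, 2, 2, 2, 2, 2, 2, 2, 2, 2, …
g: a_k = -3, -3, -12, -21, -57, -120, -291, -651, -1524, -3477, …
h₀=f·g: eliminate ⇒ L₀, order ≤ 1·1.
L = (-2 - 4·x + 9·x^2) + (1 - 2·x - 2·x^2 + 3·x^3)·Dx  (order 1).
h: a_k = -6, -12, -36, -78, -192, -432, -1014, -2316, -5364, -12318, …
ICs: h(0) = -6.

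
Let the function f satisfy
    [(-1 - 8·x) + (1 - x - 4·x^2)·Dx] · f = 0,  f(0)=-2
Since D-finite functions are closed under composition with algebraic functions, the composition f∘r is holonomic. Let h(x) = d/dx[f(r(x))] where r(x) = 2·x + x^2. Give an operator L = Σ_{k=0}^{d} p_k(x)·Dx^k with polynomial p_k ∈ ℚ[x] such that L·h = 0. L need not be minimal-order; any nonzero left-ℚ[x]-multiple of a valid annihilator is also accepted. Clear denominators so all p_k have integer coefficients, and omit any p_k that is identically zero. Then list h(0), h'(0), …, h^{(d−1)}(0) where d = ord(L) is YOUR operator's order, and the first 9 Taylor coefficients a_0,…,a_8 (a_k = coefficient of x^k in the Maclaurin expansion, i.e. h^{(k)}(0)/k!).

L = (21 + 150·x + 987·x^2 + 2192·x^3 + 2148·x^4 + 960·x^5 + 160·x^6) + (-1 - 15·x + 27·x^2 + 345·x^3 + 700·x^4 + 588·x^5 + 224·x^6 + 32·x^7)·Dx  (order 1).
h: a_k = -4, -84, -552, -4616, -30620, -209868, -1352848, -8670032, -54334260, …
ICs: h(0) = -4.

f: a_k = -2, -2, -10, -18, -58, -130, -362, -882, -2330, …
h₀=f(r): pull back L_f along r ⇒ L₀.
Differentiate: ansatz ord ≤ ord L₀ ⇒ L.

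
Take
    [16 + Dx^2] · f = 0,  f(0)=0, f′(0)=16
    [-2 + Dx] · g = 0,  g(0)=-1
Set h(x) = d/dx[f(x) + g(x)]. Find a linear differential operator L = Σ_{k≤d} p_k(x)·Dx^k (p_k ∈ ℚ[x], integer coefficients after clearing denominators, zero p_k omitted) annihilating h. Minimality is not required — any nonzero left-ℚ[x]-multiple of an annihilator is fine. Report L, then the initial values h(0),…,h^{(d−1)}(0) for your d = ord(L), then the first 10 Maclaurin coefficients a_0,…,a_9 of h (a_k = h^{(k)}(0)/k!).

f: a_k = 0, 16, 0, -128/3, 0, 512/15, 0, -4096/315, 0, 8192/2835, …
g: a_k = -1, -2, -2, -4/3, -2/3, -4/15, -4/45, -8/315, -2/315, -4/2835, …
L₀ := lclm(L_f,L_g); ord L₀ ≤ 2+1.
h₀' ⇒ L via d/dx closure of L₀.
L = 32 - 16·Dx + 2·Dx^2 - Dx^3  (order 3).
h: a_k = 14, -4, -132, -8/3, 508/3, -8/15, -456/5, -16/315, 8188/315, -8/2835, …
ICs: h(0) = 14, h′(0) = -4, h′′(0) = -264.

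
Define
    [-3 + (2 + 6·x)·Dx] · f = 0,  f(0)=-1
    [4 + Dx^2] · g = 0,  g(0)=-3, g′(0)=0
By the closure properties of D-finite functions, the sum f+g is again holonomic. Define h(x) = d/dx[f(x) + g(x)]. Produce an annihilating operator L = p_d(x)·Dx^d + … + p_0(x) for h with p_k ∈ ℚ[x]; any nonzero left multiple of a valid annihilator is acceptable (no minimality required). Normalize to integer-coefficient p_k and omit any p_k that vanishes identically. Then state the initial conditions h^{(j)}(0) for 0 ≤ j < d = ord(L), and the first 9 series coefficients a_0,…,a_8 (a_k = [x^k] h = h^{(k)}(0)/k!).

f: a_k = -1, -3/2, 9/8, -27/16, 405/128, -1701/256, 15309/1024, -72171/2048, 2814669/32768, …
g: a_k = -3, 0, 6, 0, -2, 0, 4/15, 0, -2/105, …
h₀=f+g: left-lcm gives L₀, ord ≤ 3.
h₀' ⇒ L via d/dx closure of L₀.
L = (-1812 - 1152·x - 1728·x^2) + (-344 - 1800·x - 3456·x^2 - 3456·x^3)·Dx + (-453 - 288·x - 432·x^2)·Dx^2 + (-86 - 450·x - 864·x^2 - 864·x^3)·Dx^3  (order 3).
h: a_k = -3/2, 57/4, -81/16, 149/32, -8505/256, 233731/2560, -505197/2048, 295474709/430080, -126660105/65536, …
ICs: h(0) = -3/2, h′(0) = 57/4, h′′(0) = -81/8.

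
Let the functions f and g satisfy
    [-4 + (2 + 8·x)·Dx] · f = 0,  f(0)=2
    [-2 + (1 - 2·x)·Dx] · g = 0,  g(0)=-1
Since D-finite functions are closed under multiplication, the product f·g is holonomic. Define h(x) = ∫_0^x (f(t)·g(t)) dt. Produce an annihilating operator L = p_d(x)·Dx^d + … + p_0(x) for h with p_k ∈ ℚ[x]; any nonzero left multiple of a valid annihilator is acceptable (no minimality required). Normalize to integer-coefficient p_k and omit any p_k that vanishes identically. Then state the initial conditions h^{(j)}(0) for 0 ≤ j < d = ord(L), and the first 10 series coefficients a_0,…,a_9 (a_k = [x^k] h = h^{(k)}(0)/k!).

f: a_k = 2, 4, -4, 8, -20, 56, -168, 528, -1716, 5720, …
g: a_k = -1, -2, -4, -8, -16, -32, -64, -128, -256, -512, …
h₀=f·g: eliminate ⇒ L₀, order ≤ 1·1.
h=∫h₀ ⇒ L = L₀·Dx.
L = (4 + 4·x)·Dx + (-1 - 2·x + 8·x^2)·Dx^2  (order 2).
h: a_k = 0, -2, -4, -4, -8, -44/5, -24, -120/7, -96, 20, …
ICs: h(0) = 0, h′(0) = -2.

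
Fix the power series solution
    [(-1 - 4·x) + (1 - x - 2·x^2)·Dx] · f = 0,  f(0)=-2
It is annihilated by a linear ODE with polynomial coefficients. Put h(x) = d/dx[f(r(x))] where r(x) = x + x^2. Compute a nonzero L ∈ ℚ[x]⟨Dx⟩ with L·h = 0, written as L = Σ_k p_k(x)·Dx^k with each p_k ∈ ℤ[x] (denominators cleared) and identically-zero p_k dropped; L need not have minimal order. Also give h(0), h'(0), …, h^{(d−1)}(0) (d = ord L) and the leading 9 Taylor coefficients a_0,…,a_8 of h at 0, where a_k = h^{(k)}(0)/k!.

f: a_k = -2, -2, -6, -10, -22, -42, -86, -170, -342, …
f∘r: x↦r, Dx↦Dx/r' in L_f ⇒ L₀.
h=h₀': d/dx-closure on L₀ ⇒ L.
L = (8 + 10·x + 30·x^2 + 40·x^3 + 20·x^4) + (-1 - x + 5·x^2 + 10·x^3 + 10·x^4 + 4·x^5)·Dx  (order 1).
h: a_k = -2, -16, -66, -232, -800, -2628, -8358, -26112, -80262, …
ICs: h(0) = -2.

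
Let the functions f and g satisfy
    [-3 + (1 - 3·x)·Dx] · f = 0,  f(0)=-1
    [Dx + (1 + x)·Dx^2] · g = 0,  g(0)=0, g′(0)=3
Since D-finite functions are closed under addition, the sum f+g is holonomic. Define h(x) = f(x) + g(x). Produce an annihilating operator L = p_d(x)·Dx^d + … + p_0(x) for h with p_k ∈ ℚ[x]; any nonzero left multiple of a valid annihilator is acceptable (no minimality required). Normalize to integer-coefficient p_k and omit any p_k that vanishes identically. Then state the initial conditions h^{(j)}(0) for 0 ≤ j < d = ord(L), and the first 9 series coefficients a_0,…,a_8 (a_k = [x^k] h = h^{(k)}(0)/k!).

f: a_k = -1, -3, -9, -27, -81, -243, -729, -2187, -6561, …
g: a_k = 0, 3, -3/2, 1, -3/4, 3/5, -1/2, 3/7, -3/8, …
Sum ⇒ L₀ = lclm(L_f,L_g) in ℚ(x)⟨Dx⟩.
L = (66 + 18·x)·Dx + (52 + 120·x + 36·x^2)·Dx^2 + (-7 + 11·x + 27·x^2 + 9·x^3)·Dx^3  (order 3).
h: a_k = -1, 0, -21/2, -26, -327/4, -1212/5, -1459/2, -15306/7, -52491/8, …
ICs: h(0) = -1, h′(0) = 0, h′′(0) = -21.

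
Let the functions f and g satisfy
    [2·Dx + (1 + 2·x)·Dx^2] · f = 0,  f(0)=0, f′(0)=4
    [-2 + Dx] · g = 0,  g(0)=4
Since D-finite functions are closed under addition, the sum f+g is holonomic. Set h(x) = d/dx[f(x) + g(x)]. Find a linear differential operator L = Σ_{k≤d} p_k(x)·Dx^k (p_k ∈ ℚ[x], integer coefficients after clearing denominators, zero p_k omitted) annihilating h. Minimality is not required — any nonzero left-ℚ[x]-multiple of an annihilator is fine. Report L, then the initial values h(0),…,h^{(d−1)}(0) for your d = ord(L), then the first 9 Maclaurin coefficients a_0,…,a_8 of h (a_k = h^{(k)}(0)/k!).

L = (-6 - 4·x) + (1 - 4·x - 4·x^2)·Dx + (1 + 3·x + 2·x^2)·Dx^2  (order 2).
h: a_k = 12, 8, 32, -64/3, 208/3, -1888/15, 11552/45, -161216/315, 322576/315, …
ICs: h(0) = 12, h′(0) = 8.

f: a_k = 0, 4, -4, 16/3, -8, 64/5, -64/3, 256/7, -64, …
g: a_k = 4, 8, 8, 16/3, 8/3, 16/15, 16/45, 32/315, 8/315, …
L₀ := lclm(L_f,L_g); ord L₀ ≤ 2+1.
Differentiate: ansatz ord ≤ ord L₀ ⇒ L.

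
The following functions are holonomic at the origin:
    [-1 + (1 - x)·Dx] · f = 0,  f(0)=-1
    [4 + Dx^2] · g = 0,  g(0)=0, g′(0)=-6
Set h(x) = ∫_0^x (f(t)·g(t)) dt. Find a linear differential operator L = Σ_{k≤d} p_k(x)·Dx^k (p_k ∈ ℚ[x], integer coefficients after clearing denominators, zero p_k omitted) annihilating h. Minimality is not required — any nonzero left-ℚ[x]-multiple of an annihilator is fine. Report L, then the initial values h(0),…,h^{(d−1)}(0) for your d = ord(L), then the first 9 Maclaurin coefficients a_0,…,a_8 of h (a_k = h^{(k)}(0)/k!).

f: a_k = -1, -1, -1, -1, -1, -1, -1, -1, -1, …
g: a_k = 0, -6, 0, 4, 0, -4/5, 0, 8/105, 0, …
h₀=f·g: eliminate ⇒ L₀, order ≤ 1·2.
Integrate: L := L₀·Dx.
L = (-4 + 4·x)·Dx + 2·Dx^2 + (-1 + x)·Dx^3  (order 3).
h: a_k = 0, 0, 3, 2, 1/2, 2/5, 7/15, 2/5, 143/420, …
ICs: h(0) = 0, h′(0) = 0, h′′(0) = 6.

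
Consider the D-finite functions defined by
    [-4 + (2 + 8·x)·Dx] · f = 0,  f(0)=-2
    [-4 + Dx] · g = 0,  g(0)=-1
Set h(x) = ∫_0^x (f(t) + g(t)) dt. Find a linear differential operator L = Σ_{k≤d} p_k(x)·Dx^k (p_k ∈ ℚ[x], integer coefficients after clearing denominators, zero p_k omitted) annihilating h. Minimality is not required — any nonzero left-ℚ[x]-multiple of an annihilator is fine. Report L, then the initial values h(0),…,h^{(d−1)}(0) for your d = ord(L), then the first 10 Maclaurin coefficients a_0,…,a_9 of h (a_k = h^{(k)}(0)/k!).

f: a_k = -2, -4, 4, -8, 20, -56, 168, -528, 1716, -5720, …
g: a_k = -1, -4, -8, -32/3, -32/3, -128/15, -256/45, -1024/315, -512/315, -2048/2835, …
f+g: L₀ = lclm(L_f,L_g), ord ≤ 1+1.
Integrate: L := L₀·Dx.
L = (24 + 64·x)·Dx + (-10 - 64·x - 128·x^2)·Dx^2 + (1 + 12·x + 32·x^2)·Dx^3  (order 3).
h: a_k = 0, -3, -4, -4/3, -14/3, 28/15, -484/45, 7304/315, -20918/315, 540028/2835, …
ICs: h(0) = 0, h′(0) = -3, h′′(0) = -8.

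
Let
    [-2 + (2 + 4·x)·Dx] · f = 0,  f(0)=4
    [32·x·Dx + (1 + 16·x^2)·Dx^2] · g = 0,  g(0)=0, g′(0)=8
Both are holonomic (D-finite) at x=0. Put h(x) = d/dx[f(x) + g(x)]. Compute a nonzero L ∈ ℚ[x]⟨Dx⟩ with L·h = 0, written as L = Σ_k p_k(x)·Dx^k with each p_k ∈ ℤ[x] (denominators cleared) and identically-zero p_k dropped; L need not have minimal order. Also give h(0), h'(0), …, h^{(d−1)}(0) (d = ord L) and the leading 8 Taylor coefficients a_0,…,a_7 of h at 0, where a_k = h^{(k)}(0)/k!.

L = (-32 - 160·x + 1536·x^2 + 1536·x^3) + (-35 - 128·x + 1312·x^2 + 6144·x^3 + 5376·x^4)·Dx + (-1 + 30·x + 96·x^2 + 576·x^3 + 1792·x^4 + 1536·x^5)·Dx^2  (order 2).
h: a_k = 12, -4, -122, -10, 4131/2, -63/2, -130841/4, -429/4, …
ICs: h(0) = 12, h′(0) = -4.

f: a_k = 4, 4, -2, 2, -5/2, 7/2, -21/4, 33/4, …
g: a_k = 0, 8, 0, -128/3, 0, 2048/5, 0, -32768/7, …
Weyl lclm of L_f,L_g ⇒ L₀ (ord ≤ 3).
Differentiate: ansatz ord ≤ ord L₀ ⇒ L.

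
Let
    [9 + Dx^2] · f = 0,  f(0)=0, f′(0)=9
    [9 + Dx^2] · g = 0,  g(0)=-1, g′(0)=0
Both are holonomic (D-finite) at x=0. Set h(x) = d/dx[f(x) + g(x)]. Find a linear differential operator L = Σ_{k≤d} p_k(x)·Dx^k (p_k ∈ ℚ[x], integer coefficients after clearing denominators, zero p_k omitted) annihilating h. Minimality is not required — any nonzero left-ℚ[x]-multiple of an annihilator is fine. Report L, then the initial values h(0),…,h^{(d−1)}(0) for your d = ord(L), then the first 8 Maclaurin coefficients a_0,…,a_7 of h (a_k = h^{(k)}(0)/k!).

f: a_k = 0, 9, 0, -27/2, 0, 243/40, 0, -729/560, …
g: a_k = -1, 0, 9/2, 0, -27/8, 0, 81/80, 0, …
Weyl lclm of L_f,L_g ⇒ L₀ (ord ≤ 4).
h=h₀': d/dx-closure on L₀ ⇒ L.
L = 9 + Dx^2  (order 2).
h: a_k = 9, 9, -81/2, -27/2, 243/8, 243/40, -729/80, -729/560, …
ICs: h(0) = 9, h′(0) = 9.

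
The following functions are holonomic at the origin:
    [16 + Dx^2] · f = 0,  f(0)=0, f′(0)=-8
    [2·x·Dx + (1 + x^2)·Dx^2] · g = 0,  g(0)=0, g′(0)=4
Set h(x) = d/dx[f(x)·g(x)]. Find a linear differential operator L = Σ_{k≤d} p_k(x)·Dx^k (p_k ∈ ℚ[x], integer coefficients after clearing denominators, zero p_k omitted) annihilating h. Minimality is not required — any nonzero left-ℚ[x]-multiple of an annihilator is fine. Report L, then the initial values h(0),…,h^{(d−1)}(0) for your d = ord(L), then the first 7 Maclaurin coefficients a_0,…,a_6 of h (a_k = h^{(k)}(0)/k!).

f: a_k = 0, -8, 0, 64/3, 0, -256/15, 0, …
g: a_k = 0, 4, 0, -4/3, 0, 4/5, 0, …
h₀=f·g: eliminate ⇒ L₀, order ≤ 2·2.
Derive L from L₀ (diff closure).
L = (32960 + 157056·x^2 + 319424·x^4 + 359424·x^6 + 242688·x^8 + 94208·x^10 + 16384·x^12) + (6752·x + 28736·x^3 + 49120·x^5 + 43520·x^7 + 20480·x^9 + 4096·x^11)·Dx + (3420 + 17320·x^2 + 37356·x^4 + 44272·x^6 + 30848·x^8 + 12032·x^10 + 2048·x^12)·Dx^2 + (422·x + 1796·x^3 + 3070·x^5 + 2720·x^7 + 1280·x^9 + 256·x^11)·Dx^3 + (85 + 469·x^2 + 1087·x^4 + 1363·x^6 + 980·x^8 + 384·x^10 + 64·x^12)·Dx^4  (order 4).
h: a_k = 0, -64, 0, 384, 0, -1856/3, 0, …
ICs: h(0) = 0, h′(0) = -64, h′′(0) = 0, h′′′(0) = 2304.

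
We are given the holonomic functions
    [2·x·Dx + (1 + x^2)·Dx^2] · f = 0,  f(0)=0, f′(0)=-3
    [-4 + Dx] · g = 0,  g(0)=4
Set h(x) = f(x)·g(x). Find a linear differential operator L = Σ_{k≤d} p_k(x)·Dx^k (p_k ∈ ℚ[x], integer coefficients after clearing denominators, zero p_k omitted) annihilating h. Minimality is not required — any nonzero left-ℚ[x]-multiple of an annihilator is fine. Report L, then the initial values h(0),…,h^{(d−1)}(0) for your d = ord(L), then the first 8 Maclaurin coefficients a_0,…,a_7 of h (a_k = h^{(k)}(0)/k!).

L = (16 - 8·x + 16·x^2) + (-8 + 2·x - 8·x^2)·Dx + (1 + x^2)·Dx^2  (order 2).
h: a_k = 0, -12, -48, -92, -112, -492/5, -208/3, -1508/35, …
ICs: h(0) = 0, h′(0) = -12.

f: a_k = 0, -3, 0, 1, 0, -3/5, 0, 3/7, …
g: a_k = 4, 16, 32, 128/3, 128/3, 512/15, 1024/45, 4096/315, …
Product ⇒ symmetric product L₀, ord ≤ 2.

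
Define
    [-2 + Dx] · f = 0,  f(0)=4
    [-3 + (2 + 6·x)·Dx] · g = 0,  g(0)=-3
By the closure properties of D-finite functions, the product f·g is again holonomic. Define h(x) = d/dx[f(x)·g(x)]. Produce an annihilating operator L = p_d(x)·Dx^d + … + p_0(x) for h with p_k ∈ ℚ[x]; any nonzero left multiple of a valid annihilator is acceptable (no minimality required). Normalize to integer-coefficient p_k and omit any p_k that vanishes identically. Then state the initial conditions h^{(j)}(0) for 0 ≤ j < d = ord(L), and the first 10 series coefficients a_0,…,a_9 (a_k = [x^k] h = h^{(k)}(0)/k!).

f: a_k = 4, 8, 8, 16/3, 8/3, 16/15, 16/45, 32/315, 8/315, 16/2835, …
g: a_k = -3, -9/2, 27/8, -81/16, 1215/128, -5103/256, 45927/1024, -216513/2048, 8444007/32768, -42220035/65536, …
Sym-product of L_f,L_g gives L₀ (≤ ord 1).
h=h₀': d/dx-closure on L₀ ⇒ L.
L = (31 + 168·x + 144·x^2) + (-14 - 66·x - 72·x^2)·Dx  (order 1).
h: a_k = -42, -93, -543/4, -241/8, -13279/64, 276497/640, -9930589/7680, 56288873/15360, -18061579639/1720320, 934003019009/30965760, …
ICs: h(0) = -42.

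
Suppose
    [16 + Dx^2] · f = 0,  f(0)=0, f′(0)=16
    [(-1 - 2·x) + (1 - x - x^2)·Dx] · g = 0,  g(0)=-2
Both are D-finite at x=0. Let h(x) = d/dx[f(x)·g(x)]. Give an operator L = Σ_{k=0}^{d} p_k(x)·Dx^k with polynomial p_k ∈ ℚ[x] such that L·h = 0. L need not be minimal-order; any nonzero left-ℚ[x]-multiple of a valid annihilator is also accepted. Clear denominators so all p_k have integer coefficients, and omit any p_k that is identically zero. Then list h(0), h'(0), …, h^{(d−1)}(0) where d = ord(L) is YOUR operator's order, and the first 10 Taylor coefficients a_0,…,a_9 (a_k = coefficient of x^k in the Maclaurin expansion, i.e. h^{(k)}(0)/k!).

f: a_k = 0, 16, 0, -128/3, 0, 512/15, 0, -4096/315, 0, 8192/2835, …
g: a_k = -2, -2, -4, -6, -10, -16, -26, -42, -68, -110, …
L₀ := L_f ⊗_s L_g (sym. prod.), ord ≤ 2.
h₀' ⇒ L via d/dx closure of L₀.
L = (54 - 256·x - 128·x^2 + 256·x^3 + 128·x^4) + (-13 - 10·x + 48·x^2 + 32·x^3)·Dx + (7 - 15·x - 7·x^2 + 16·x^3 + 8·x^4)·Dx^2  (order 2).
h: a_k = -32, -64, 64, -128/3, -288, -2048/5, -31456/45, -84736/63, -776128/315, -2505536/567, …
ICs: h(0) = -32, h′(0) = -64.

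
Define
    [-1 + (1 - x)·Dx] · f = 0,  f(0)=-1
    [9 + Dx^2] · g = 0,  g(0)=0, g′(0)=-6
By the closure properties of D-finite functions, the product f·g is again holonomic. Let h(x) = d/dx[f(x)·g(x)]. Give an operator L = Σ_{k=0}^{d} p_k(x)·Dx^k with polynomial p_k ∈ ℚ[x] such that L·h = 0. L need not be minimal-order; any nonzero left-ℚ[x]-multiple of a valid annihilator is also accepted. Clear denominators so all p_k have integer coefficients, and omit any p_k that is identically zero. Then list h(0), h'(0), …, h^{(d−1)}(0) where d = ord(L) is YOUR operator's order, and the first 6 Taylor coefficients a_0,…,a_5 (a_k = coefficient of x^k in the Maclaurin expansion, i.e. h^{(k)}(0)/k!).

L = (7 - 18·x + 9·x^2) + (-2 + 2·x)·Dx + (1 - 2·x + x^2)·Dx^2  (order 2).
h: a_k = 6, 12, -9, -12, 21/4, 63/10, …
ICs: h(0) = 6, h′(0) = 12.

f: a_k = -1, -1, -1, -1, -1, -1, …
g: a_k = 0, -6, 0, 9, 0, -81/20, …
L₀ := L_f ⊗_s L_g (sym. prod.), ord ≤ 2.
Derive L from L₀ (diff closure).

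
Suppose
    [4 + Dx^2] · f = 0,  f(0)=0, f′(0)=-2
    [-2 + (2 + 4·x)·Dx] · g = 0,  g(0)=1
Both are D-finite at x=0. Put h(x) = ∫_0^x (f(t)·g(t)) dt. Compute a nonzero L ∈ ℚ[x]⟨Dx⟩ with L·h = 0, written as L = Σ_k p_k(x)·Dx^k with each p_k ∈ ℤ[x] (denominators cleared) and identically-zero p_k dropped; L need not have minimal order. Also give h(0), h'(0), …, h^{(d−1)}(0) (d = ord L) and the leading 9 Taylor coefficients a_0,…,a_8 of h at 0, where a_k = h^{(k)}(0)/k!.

L = (7 + 16·x + 16·x^2)·Dx + (-2 - 4·x)·Dx^2 + (1 + 4·x + 4·x^2)·Dx^3  (order 3).
h: a_k = 0, 0, -1, -2/3, 7/12, 1/15, 19/360, -27/140, 983/4032, …
ICs: h(0) = 0, h′(0) = 0, h′′(0) = -2.

f: a_k = 0, -2, 0, 4/3, 0, -4/15, 0, 8/315, 0, …
g: a_k = 1, 1, -1/2, 1/2, -5/8, 7/8, -21/16, 33/16, -429/128, …
L₀ := L_f ⊗_s L_g (sym. prod.), ord ≤ 2.
h=∫h₀ ⇒ L = L₀·Dx.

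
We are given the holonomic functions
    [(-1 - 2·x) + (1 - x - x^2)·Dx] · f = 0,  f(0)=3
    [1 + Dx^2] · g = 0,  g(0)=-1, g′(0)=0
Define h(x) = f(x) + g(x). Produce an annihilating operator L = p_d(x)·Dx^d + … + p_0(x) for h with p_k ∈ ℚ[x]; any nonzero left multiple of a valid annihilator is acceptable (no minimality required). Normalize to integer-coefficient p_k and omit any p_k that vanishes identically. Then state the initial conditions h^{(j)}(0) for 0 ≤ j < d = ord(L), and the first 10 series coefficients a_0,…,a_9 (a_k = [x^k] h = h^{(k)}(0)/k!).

L = (19 + 48·x + 31·x^2 + 24·x^3 + 5·x^4 + 2·x^5) + (-5 + x + 4·x^2 + 7·x^3 + 6·x^4 + 3·x^5 + x^6)·Dx + (19 + 48·x + 31·x^2 + 24·x^3 + 5·x^4 + 2·x^5)·Dx^2 + (-5 + x + 4·x^2 + 7·x^3 + 6·x^4 + 3·x^5 + x^6)·Dx^3  (order 3).
h: a_k = 2, 3, 13/2, 9, 359/24, 24, 28081/720, 63, 4112639/40320, 165, …
ICs: h(0) = 2, h′(0) = 3, h′′(0) = 13.

f: a_k = 3, 3, 6, 9, 15, 24, 39, 63, 102, 165, …
g: a_k = -1, 0, 1/2, 0, -1/24, 0, 1/720, 0, -1/40320, 0, …
f+g: L₀ = lclm(L_f,L_g), ord ≤ 1+2.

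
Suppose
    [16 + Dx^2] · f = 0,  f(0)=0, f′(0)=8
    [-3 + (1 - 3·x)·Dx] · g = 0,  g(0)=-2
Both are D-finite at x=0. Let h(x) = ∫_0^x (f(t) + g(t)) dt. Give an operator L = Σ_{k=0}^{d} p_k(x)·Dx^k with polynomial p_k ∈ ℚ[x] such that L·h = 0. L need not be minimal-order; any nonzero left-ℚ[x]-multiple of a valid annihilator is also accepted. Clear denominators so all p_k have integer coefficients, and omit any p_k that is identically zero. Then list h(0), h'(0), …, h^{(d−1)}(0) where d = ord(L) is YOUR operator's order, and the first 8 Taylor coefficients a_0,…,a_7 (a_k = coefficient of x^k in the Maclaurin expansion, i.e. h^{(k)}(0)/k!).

L = (-1680 + 2304·x - 3456·x^2)·Dx + (272 - 1584·x + 3456·x^2 - 3456·x^3)·Dx^2 + (-105 + 144·x - 216·x^2)·Dx^3 + (17 - 99·x + 216·x^2 - 216·x^3)·Dx^4  (order 4).
h: a_k = 0, -2, 1, -6, -113/6, -162/5, -3517/45, -1458/7, …
ICs: h(0) = 0, h′(0) = -2, h′′(0) = 2, h′′′(0) = -36.

f: a_k = 0, 8, 0, -64/3, 0, 256/15, 0, -2048/315, …
g: a_k = -2, -6, -18, -54, -162, -486, -1458, -4374, …
Weyl lclm of L_f,L_g ⇒ L₀ (ord ≤ 3).
Integrate: L := L₀·Dx.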